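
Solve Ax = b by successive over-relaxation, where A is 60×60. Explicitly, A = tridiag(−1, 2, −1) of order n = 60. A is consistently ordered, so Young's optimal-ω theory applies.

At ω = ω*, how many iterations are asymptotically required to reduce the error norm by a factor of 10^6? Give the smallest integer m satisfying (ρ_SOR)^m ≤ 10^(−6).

m = 135

B_J for the 60×60 system has eigenvalues cos(kπ/61); ρ_J = cos(π/61) = 0.9986741.
√(1−ρ_J²) simplifies to sin(π/61) = 0.0514788.
ω* = 2/(1+0.0514788) = 1.9020830
[ρ_SOR] ω* − 1 = 0.9020830.
Need (0.9020830)^m ≤ 10^(−6): m ≥ 6·ln10/|ln 0.9020830| = 13.8155/0.103049 = 134.067 ⇒ m = 135.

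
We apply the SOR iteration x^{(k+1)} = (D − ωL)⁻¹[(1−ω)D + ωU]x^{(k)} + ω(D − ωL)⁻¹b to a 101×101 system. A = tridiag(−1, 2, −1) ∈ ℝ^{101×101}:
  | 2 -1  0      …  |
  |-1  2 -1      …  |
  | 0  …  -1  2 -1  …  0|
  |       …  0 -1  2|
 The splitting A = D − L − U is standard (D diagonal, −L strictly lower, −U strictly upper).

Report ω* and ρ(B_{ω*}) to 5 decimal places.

ω* = 1.94025, ρ_SOR = 0.94025

ρ_J = max_k |cos(kπ/102)| = cos(π/102) = 0.99953
√(1 − cos²(π/102)) = sin(π/102) ≈ 0.030795.
So ω* = 2/1.030795 = 1.94025 (Young).
At ω = 1.94025 every |λ(B_ω)| = ω−1, so ρ_SOR = 0.94025.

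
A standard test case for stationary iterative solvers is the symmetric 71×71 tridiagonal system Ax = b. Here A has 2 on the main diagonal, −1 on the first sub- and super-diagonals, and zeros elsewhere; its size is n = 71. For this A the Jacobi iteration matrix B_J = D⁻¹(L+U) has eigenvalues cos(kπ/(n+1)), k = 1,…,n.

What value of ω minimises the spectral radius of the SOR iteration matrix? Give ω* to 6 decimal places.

ω* = 1.916407

spectrum of D⁻¹(L+U) = {cos(kπ/72) : 1≤k≤71}; ρ_J = cos(π/72) = 0.999048.
√(1−ρ_J²) = |sin(π/72)| = 0.0436194
ω* = 2 / (1 + 0.0436194) = 2 / 1.0436194 ≈ 1.916407.
ρ(B_{ω*}) = ω*−1 = 0.916407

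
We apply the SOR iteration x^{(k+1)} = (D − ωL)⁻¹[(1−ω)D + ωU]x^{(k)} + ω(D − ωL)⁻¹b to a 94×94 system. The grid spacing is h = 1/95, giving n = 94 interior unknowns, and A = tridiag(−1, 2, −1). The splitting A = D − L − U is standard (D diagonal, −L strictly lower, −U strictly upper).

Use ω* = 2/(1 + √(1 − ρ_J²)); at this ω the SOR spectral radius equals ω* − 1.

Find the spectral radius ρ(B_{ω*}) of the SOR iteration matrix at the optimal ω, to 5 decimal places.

ρ_J = max_k |cos(kπ/95)| = cos(π/95) = 0.99945
√(1 − cos²(π/95)) = sin(π/95) ≈ 0.033063.
[ω*] 2 ÷ (1 + 0.033063) = 2 ÷ 1.033063 = 1.93599.
and ρ(B_{ω*}) = 1.93599 − 1 = 0.93599.

ρ_SOR = 0.93599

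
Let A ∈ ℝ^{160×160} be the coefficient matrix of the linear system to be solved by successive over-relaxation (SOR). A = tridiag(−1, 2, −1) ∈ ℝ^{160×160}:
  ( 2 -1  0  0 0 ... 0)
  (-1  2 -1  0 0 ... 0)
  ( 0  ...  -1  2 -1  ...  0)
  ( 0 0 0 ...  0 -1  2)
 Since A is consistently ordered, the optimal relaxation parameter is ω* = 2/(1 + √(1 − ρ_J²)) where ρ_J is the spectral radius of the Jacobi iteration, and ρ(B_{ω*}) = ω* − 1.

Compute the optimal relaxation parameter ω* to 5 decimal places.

ω* = 1.96172

spectrum of D⁻¹(L+U) = {cos(kπ/161) : 1≤k≤160}; ρ_J = cos(π/161) = 0.99981.
root = sin(π/161) = 0.019512  (since 1−cos² = sin²).
So ω* = 2/1.019512 = 1.96172 (Young).
ρ_SOR = ω* − 1 ≈ 0.96172.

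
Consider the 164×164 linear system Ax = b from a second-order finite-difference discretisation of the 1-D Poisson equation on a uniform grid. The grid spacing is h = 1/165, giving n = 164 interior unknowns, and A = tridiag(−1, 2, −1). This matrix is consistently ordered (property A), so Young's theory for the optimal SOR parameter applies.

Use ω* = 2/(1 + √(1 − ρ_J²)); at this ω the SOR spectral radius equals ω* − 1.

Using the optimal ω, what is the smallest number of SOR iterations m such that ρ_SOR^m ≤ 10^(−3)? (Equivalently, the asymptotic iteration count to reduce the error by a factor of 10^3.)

With n=164, ρ(Jacobi) = cos(π/165) = 0.9998187.
√(1−ρ_J²) = |sin(π/165)| = 0.0190388
ω* = 2 / (1 + 0.0190388) = 2 / 1.0190388 ≈ 1.9626338.
Hence ρ(B_{ω*}) = 1.9626338 − 1 = 0.9626338.
ρ_SOR^m ≤ 10^(−3) ⇔ m ≥ 3·ln10/(−ln 0.9626338) = 6.90776/0.0380822 = 181.391; m = ⌈181.391⌉ = 182.

m = 182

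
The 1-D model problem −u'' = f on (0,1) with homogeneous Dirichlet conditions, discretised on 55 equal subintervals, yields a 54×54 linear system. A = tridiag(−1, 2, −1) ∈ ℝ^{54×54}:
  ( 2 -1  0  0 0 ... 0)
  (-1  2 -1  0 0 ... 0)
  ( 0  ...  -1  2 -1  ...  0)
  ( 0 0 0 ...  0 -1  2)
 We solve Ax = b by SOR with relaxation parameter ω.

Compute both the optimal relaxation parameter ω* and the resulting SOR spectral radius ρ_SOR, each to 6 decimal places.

ω* = 1.891989, ρ_SOR = 0.891989

spectrum of D⁻¹(L+U) = {cos(kπ/55) : 1≤k≤54}; ρ_J = cos(π/55) = 0.998369.
1 − cos²(π/55) = sin²(π/55) ⇒ √(1−ρ_J²) = sin(π/55) = 0.0570888.
Then 2/(1+√(1−ρ_J²)) = 2/(1+0.0570888); ω* = 2/1.0570888 = 1.891989.
ρ(B_{ω*}) = ω*−1 = 0.891989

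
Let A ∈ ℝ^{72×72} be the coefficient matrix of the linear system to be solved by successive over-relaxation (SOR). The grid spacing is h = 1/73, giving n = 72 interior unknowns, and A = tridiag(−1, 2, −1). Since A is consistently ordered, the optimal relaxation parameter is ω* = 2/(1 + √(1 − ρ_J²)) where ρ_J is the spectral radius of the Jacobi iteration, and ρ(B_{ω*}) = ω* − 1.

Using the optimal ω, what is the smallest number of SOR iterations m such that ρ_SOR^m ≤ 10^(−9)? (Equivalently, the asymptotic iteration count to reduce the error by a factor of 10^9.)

m = 241

n=72: λ(B_J) = 1 − λ(A)/2 = cos(kπ/73); k=1 gives ρ_J = 0.9990741.
√(1−ρ_J²) simplifies to sin(π/73) = 0.0430222.
So ω* = 2/1.0430222 = 1.9175047 (Young).
At ω = 1.9175047 every |λ(B_ω)| = ω−1, so ρ_SOR = 0.9175047.
Need (0.9175047)^m ≤ 10^(−9): m ≥ 9·ln10/|ln 0.9175047| = 20.7233/0.0860976 = 240.695 ⇒ m = 241.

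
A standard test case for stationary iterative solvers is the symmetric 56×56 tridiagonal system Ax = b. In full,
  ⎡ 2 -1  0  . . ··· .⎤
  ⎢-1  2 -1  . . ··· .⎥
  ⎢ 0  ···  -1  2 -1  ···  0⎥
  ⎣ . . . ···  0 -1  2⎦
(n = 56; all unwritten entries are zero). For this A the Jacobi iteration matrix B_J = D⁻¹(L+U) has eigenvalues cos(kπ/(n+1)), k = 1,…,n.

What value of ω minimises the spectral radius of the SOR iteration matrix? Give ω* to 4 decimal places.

ω* = 1.8956

n=56: λ(B_J) = 1 − λ(A)/2 = cos(kπ/57); k=1 gives ρ_J = 0.9985.
root = sin(π/57) = 0.05509  (since 1−cos² = sin²).
Then 2/(1+√(1−ρ_J²)) = 2/(1+0.05509); ω* = 2/1.05509 = 1.8956.
and ρ(B_{ω*}) = 1.8956 − 1 = 0.8956.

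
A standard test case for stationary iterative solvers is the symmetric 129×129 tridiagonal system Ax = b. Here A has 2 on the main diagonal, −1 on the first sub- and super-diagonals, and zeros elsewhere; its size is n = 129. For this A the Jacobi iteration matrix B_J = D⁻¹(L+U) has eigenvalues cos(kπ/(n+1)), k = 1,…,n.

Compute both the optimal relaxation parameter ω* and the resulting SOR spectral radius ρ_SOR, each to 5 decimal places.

ω* = 1.95281, ρ_SOR = 0.95281

spectrum of D⁻¹(L+U) = {cos(kπ/130) : 1≤k≤129}; ρ_J = cos(π/130) = 0.99971.
√(1−ρ_J²) = |sin(π/130)| = 0.024164
Then 2/(1+√(1−ρ_J²)) = 2/(1+0.024164); ω* = 2/1.024164 = 1.95281.
ρ_SOR = ω* − 1 ≈ 0.95281.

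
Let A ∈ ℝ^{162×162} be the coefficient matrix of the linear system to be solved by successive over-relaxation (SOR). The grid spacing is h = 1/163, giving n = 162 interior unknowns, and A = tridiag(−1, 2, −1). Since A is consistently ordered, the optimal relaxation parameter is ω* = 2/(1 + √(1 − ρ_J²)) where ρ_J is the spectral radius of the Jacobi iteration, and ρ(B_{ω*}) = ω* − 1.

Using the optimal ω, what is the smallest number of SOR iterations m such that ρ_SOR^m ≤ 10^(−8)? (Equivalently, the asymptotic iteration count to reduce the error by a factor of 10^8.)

With n=162, ρ(Jacobi) = cos(π/163) = 0.9998143.
√(1−ρ_J²) = |sin(π/163)| = 0.0192724
ω* = 2/(1+0.0192724) = 1.9621840
ρ_SOR = ω* − 1 = 1.9621840 − 1 = 0.9621840.
Need (0.9621840)^m ≤ 10^(−8): m ≥ 8·ln10/|ln 0.9621840| = 18.4207/0.0385496 = 477.844 ⇒ m = 478.

m = 478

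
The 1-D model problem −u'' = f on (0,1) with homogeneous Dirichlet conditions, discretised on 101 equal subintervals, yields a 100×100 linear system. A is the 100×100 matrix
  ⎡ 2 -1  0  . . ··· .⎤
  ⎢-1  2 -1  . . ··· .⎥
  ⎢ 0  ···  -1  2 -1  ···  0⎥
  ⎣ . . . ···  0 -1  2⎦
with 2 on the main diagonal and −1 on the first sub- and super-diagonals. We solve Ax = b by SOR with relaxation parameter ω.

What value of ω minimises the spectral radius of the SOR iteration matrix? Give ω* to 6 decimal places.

B_J for the 100×100 system has eigenvalues cos(kπ/101); ρ_J = cos(π/101) = 0.999516.
1 − cos²(π/101) = sin²(π/101) ⇒ √(1−ρ_J²) = sin(π/101) = 0.0310999.
ω* = 2 / (1 + 0.0310999) = 2 / 1.0310999 ≈ 1.939676.
ρ_SOR = ω* − 1 = 1.939676 − 1 = 0.939676.

ω* = 1.939676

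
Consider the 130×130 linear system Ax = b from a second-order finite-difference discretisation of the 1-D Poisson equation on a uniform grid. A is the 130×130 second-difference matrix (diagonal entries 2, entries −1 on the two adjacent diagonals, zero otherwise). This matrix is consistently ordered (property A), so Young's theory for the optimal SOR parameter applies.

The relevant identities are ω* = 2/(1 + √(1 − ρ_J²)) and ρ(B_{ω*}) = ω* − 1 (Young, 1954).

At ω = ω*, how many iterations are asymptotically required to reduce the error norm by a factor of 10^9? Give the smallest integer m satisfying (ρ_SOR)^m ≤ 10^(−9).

[ρ_J] n=130: ρ(B_J) = cos(π/(n+1)) = cos(π/131) = 0.9997125.
root = sin(π/131) = 0.0239793  (since 1−cos² = sin²).
Then 2/(1+√(1−ρ_J²)) = 2/(1+0.0239793); ω* = 2/1.0239793 = 1.9531645.
ρ(B_{ω*}) = ω*−1 = 0.9531645
9·ln10 = 20.7233; −ln(0.9531645) = 0.0479678; m = ⌈20.7233/0.0479678⌉ = ⌈432.025⌉ = 433.

m = 433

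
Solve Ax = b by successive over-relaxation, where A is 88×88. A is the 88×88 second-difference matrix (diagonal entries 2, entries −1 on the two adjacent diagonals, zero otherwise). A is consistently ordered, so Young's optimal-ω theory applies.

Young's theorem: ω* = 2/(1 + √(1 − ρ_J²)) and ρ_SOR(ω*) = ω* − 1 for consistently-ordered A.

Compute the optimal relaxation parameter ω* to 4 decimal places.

ω* = 1.9318

ρ_J = max_k |cos(kπ/89)| = cos(π/89) = 0.9994
√(1−ρ_J²) = |sin(π/89)| = 0.03529
ω* = 2/(1 + 0.03529) = 2/1.03529 = 1.9318.
Hence ρ(B_{ω*}) = 1.9318 − 1 = 0.9318.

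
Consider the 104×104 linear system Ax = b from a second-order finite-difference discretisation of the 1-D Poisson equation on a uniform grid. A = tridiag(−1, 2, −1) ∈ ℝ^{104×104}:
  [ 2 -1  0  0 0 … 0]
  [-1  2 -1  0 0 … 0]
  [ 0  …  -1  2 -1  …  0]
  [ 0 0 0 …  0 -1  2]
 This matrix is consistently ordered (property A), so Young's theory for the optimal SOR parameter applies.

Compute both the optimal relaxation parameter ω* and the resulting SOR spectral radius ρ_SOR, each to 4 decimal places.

ω* = 1.9419, ρ_SOR = 0.9419

½·tridiag(1,0,1) at n=104: λ_k = cos(kπ/105); max |λ| at k=1 ⇒ ρ_J = cos(π/105) ≈ 0.9996.
1 − cos²(π/105) = sin²(π/105) ⇒ √(1−ρ_J²) = sin(π/105) = 0.02992.
[ω*] 2 ÷ (1 + 0.02992) = 2 ÷ 1.02992 = 1.9419.
ρ_SOR = ω* − 1 ≈ 0.9419.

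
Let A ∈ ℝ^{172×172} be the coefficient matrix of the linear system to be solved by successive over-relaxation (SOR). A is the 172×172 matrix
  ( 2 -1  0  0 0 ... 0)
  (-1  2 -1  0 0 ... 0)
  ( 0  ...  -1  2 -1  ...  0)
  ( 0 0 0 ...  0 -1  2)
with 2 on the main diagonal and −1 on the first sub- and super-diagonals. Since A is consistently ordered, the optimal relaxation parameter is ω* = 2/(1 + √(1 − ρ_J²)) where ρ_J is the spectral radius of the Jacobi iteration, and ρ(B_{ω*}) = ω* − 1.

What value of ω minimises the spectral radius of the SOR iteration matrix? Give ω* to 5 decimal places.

[ρ_J] n=172: ρ(B_J) = cos(π/(n+1)) = cos(π/173) = 0.99984.
root = sin(π/173) = 0.018158  (since 1−cos² = sin²).
So ω* = 2/1.018158 = 1.96433 (Young).
At ω = 1.96433 every |λ(B_ω)| = ω−1, so ρ_SOR = 0.96433.

ω* = 1.96433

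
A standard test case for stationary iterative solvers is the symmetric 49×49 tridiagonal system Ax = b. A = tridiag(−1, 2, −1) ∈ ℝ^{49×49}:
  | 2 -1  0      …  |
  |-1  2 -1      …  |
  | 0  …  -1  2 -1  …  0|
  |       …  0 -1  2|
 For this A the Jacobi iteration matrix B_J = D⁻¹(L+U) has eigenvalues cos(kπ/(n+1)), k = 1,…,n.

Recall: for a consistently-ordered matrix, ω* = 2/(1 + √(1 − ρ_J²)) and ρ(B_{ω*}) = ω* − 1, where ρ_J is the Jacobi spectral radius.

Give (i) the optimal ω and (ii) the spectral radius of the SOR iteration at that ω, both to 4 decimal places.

ω* = 1.8818, ρ_SOR = 0.8818

B_J for the 49×49 system has eigenvalues cos(kπ/50); ρ_J = cos(π/50) = 0.9980.
√(1 − cos²(π/50)) = sin(π/50) ≈ 0.06279.
[ω*] 2 ÷ (1 + 0.06279) = 2 ÷ 1.06279 = 1.8818.
At ω = 1.8818 every |λ(B_ω)| = ω−1, so ρ_SOR = 0.8818.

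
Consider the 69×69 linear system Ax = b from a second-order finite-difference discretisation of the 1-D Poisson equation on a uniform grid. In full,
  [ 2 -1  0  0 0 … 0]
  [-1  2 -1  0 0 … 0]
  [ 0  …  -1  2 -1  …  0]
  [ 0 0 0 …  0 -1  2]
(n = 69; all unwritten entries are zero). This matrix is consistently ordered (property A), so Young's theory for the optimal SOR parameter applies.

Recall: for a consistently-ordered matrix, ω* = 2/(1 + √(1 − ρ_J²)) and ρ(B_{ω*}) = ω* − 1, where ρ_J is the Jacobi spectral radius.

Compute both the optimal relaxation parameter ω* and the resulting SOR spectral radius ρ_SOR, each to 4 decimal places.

ω* = 1.9141, ρ_SOR = 0.9141

ρ_J = max_k |cos(kπ/70)| = cos(π/70) = 0.9990
1 − cos²(π/70) = sin²(π/70) ⇒ √(1−ρ_J²) = sin(π/70) = 0.04486.
ω* = 2/(1 + 0.04486) = 2/1.04486 = 1.9141.
At ω = 1.9141 every |λ(B_ω)| = ω−1, so ρ_SOR = 0.9141.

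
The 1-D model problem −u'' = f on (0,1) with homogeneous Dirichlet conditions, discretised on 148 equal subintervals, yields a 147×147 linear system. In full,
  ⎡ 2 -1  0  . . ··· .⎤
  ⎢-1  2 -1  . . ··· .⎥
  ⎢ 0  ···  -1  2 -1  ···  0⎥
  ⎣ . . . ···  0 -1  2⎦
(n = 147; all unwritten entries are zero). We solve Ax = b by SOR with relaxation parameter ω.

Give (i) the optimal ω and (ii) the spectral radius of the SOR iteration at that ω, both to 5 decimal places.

ω* = 1.95843, ρ_SOR = 0.95843

[ρ_J] n=147: ρ(B_J) = cos(π/(n+1)) = cos(π/148) = 0.99977.
1 − cos²(π/148) = sin²(π/148) ⇒ √(1−ρ_J²) = sin(π/148) = 0.021225.
ω* = 2/(1+0.021225) = 1.95843
ρ_SOR = ω* − 1 = 1.95843 − 1 = 0.95843.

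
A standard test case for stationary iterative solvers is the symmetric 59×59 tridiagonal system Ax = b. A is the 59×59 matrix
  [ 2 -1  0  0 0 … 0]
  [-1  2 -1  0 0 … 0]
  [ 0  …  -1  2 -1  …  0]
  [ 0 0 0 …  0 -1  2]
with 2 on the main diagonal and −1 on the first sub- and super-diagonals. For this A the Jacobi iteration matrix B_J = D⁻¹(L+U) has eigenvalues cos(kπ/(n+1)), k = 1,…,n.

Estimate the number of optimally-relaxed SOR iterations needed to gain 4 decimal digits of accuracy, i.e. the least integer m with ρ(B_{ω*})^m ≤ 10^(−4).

m = 88

With n=59, ρ(Jacobi) = cos(π/60) = 0.9986295.
√(1−ρ_J²) = |sin(π/60)| = 0.0523360
Young: ω* = 2/(1+√(1−ρ_J²)) = 2/(1+0.0523360) = 2/1.0523360 = 1.9005337.
ρ_SOR = ω* − 1 = 1.9005337 − 1 = 0.9005337.
(0.9005337)^m ≤ 10^{−4}  ⇒  m·ln(0.9005337) ≤ −4·ln10  ⇒  m ≥ 87.912  ⇒  m = 88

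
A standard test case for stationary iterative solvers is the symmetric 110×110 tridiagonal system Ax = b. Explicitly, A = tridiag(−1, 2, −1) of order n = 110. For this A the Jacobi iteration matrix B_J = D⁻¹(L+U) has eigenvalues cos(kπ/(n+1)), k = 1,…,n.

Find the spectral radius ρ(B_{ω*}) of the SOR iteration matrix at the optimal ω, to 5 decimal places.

ρ_SOR = 0.94496

spectrum of D⁻¹(L+U) = {cos(kπ/111) : 1≤k≤110}; ρ_J = cos(π/111) = 0.99960.
√(1−ρ_J²) = |sin(π/111)| = 0.028299
ω* = 2/(1 + 0.028299) = 2/1.028299 = 1.94496.
Hence ρ(B_{ω*}) = 1.94496 − 1 = 0.94496.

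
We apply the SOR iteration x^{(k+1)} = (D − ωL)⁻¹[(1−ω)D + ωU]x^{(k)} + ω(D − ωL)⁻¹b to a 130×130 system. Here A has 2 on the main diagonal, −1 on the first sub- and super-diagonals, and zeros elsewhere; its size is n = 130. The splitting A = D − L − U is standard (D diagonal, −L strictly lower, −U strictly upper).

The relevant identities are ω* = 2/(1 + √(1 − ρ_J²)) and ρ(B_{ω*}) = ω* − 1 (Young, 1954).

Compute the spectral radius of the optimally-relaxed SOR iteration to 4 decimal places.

ρ_SOR = 0.9532

ρ_J = max_k |cos(kπ/131)| = cos(π/131) = 0.9997
√(1 − cos²(π/131)) = sin(π/131) ≈ 0.02398.
Young: ω* = 2/(1+√(1−ρ_J²)) = 2/(1+0.02398) = 2/1.02398 = 1.9532.
ρ_SOR = ω* − 1 = 1.9532 − 1 = 0.9532.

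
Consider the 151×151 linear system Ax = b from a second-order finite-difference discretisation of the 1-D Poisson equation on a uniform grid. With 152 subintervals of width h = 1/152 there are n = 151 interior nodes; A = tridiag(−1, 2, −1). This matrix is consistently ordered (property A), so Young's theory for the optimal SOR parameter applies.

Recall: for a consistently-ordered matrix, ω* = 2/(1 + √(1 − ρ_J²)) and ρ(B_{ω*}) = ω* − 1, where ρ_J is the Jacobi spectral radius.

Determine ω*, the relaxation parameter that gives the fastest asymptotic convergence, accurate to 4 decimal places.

With n=151, ρ(Jacobi) = cos(π/152) = 0.9998.
1 − cos²(π/152) = sin²(π/152) ⇒ √(1−ρ_J²) = sin(π/152) = 0.02067.
ω* = 2 / (1 + 0.02067) = 2 / 1.02067 ≈ 1.9595.
At ω = 1.9595 every |λ(B_ω)| = ω−1, so ρ_SOR = 0.9595.

ω* = 1.9595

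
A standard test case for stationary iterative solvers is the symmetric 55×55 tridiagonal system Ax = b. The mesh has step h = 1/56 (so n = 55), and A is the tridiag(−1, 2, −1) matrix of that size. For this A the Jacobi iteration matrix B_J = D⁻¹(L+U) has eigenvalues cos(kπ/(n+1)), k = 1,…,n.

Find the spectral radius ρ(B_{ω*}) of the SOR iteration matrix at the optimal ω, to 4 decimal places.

ρ_SOR = 0.8938

n=55: λ(B_J) = 1 − λ(A)/2 = cos(kπ/56); k=1 gives ρ_J = 0.9984.
root = sin(π/56) = 0.05607  (since 1−cos² = sin²).
[ω*] 2 ÷ (1 + 0.05607) = 2 ÷ 1.05607 = 1.8938.
At ω = 1.8938 every |λ(B_ω)| = ω−1, so ρ_SOR = 0.8938.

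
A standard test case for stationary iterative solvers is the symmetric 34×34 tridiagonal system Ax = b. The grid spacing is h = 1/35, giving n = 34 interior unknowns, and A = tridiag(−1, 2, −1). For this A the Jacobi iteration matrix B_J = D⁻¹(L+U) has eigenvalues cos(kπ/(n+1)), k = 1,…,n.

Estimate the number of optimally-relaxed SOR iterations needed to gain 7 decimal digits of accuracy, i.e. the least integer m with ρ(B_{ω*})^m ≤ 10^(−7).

m = 90

spectrum of D⁻¹(L+U) = {cos(kπ/35) : 1≤k≤34}; ρ_J = cos(π/35) = 0.9959743.
√(1−ρ_J²) = |sin(π/35)| = 0.0896393
ω* = 2/(1+0.0896393) = 1.8354698
ρ(B_{ω*}) = ω*−1 = 0.8354698
ρ_SOR^m ≤ 10^(−7) ⇔ m ≥ 7·ln10/(−ln 0.8354698) = 16.1181/0.179761 = 89.664; m = ⌈89.664⌉ = 90.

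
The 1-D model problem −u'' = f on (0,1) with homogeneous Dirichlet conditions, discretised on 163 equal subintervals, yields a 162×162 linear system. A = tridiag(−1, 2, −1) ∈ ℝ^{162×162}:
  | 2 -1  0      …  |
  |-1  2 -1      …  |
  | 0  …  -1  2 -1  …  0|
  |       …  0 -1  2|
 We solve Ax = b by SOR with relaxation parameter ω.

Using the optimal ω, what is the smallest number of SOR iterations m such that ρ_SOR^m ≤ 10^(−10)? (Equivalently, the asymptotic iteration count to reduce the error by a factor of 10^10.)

m = 598

n=162: λ(B_J) = 1 − λ(A)/2 = cos(kπ/163); k=1 gives ρ_J = 0.9998143.
√(1 − cos²(π/163)) = sin(π/163) ≈ 0.0192724.
ω* = 2/(1+0.0192724) = 1.9621840
ρ_SOR = ω* − 1 ≈ 0.9621840.
(0.9621840)^m ≤ 10^{−10}  ⇒  m·ln(0.9621840) ≤ −10·ln10  ⇒  m ≥ 597.306  ⇒  m = 598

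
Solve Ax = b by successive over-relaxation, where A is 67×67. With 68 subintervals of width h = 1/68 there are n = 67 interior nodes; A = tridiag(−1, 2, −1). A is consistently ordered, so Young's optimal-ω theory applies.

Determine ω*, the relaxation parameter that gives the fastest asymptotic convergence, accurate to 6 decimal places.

ω* = 1.911711

With n=67, ρ(Jacobi) = cos(π/68) = 0.998933.
√(1 − cos²(π/68)) = sin(π/68) ≈ 0.0461835.
ω* = 2/(1+0.0461835) = 1.911711
and ρ(B_{ω*}) = 1.911711 − 1 = 0.911711.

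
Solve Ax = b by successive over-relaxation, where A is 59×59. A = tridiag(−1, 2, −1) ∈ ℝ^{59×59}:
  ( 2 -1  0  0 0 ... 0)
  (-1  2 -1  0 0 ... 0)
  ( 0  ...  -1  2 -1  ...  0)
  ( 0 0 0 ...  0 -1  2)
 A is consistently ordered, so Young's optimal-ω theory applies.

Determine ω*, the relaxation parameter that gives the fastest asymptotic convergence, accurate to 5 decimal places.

ρ_J = max_k |cos(kπ/60)| = cos(π/60) = 0.99863
1 − cos²(π/60) = sin²(π/60) ⇒ √(1−ρ_J²) = sin(π/60) = 0.052336.
Young: ω* = 2/(1+√(1−ρ_J²)) = 2/(1+0.052336) = 2/1.052336 = 1.90053.
At ω = 1.90053 every |λ(B_ω)| = ω−1, so ρ_SOR = 0.90053.

ω* = 1.90053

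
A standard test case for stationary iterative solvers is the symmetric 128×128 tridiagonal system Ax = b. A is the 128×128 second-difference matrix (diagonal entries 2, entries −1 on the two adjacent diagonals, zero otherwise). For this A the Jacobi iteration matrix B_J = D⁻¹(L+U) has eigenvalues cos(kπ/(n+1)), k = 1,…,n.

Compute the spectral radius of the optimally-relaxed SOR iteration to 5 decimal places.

ρ_SOR = 0.95246

½·tridiag(1,0,1) at n=128: λ_k = cos(kπ/129); max |λ| at k=1 ⇒ ρ_J = cos(π/129) ≈ 0.99970.
root = sin(π/129) = 0.024351  (since 1−cos² = sin²).
Young: ω* = 2/(1+√(1−ρ_J²)) = 2/(1+0.024351) = 2/1.024351 = 1.95246.
and ρ(B_{ω*}) = 1.95246 − 1 = 0.95246.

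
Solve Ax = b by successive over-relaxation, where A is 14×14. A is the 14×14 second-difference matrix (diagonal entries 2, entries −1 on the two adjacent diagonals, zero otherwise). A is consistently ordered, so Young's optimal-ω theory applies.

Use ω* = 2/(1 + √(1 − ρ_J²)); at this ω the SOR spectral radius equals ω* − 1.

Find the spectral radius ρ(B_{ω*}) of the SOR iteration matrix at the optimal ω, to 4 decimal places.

With n=14, ρ(Jacobi) = cos(π/15) = 0.9781.
1 − cos²(π/15) = sin²(π/15) ⇒ √(1−ρ_J²) = sin(π/15) = 0.20791.
ω* = 2/(1+0.20791) = 1.6558
ρ(B_{ω*}) = ω*−1 = 0.6558

ρ_SOR = 0.6558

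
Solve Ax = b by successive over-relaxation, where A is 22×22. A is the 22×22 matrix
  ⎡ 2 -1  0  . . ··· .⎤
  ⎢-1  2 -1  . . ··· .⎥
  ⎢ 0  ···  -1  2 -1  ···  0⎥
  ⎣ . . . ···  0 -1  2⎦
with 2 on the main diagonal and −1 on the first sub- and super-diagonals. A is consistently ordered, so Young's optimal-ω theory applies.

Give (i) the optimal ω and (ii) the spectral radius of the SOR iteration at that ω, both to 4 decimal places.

ω* = 1.7603, ρ_SOR = 0.7603

With n=22, ρ(Jacobi) = cos(π/23) = 0.9907.
√(1−ρ_J²) simplifies to sin(π/23) = 0.13617.
[ω*] 2 ÷ (1 + 0.13617) = 2 ÷ 1.13617 = 1.7603.
ρ_SOR = ω* − 1 = 1.7603 − 1 = 0.7603.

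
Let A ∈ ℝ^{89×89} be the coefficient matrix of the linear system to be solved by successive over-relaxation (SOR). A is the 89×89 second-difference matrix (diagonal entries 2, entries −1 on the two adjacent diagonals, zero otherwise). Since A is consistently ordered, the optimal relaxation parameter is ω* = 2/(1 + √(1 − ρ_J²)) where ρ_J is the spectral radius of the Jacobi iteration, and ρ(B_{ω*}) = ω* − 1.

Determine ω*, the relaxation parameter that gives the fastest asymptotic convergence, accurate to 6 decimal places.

[ρ_J] n=89: ρ(B_J) = cos(π/(n+1)) = cos(π/90) = 0.999391.
root = sin(π/90) = 0.0348995  (since 1−cos² = sin²).
ω* = 2/(1+0.0348995) = 1.932555
and ρ(B_{ω*}) = 1.932555 − 1 = 0.932555.

ω* = 1.932555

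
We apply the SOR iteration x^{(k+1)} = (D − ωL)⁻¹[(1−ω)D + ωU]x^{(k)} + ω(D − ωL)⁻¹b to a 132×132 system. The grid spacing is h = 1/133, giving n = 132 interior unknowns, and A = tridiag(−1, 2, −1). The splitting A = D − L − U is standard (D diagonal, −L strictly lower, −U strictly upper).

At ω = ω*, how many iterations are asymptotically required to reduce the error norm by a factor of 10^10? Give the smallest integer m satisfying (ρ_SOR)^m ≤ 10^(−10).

½·tridiag(1,0,1) at n=132: λ_k = cos(kπ/133); max |λ| at k=1 ⇒ ρ_J = cos(π/133) ≈ 0.9997210.
√(1 − cos²(π/133)) = sin(π/133) ≈ 0.0236188.
ω* = 2/(1 + 0.0236188) = 2/1.0236188 = 1.9538524.
ρ_SOR = ω* − 1 = 1.9538524 − 1 = 0.9538524.
m ≥ 10·ln10 / (−ln 0.9538524) = 487.359; smallest integer m = 488.

m = 488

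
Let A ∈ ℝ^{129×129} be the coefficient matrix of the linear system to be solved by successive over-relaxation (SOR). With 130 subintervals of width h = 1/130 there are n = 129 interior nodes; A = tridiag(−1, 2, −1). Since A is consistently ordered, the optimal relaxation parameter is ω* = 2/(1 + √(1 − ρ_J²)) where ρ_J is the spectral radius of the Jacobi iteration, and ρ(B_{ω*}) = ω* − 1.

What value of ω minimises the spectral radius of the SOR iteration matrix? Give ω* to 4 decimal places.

½·tridiag(1,0,1) at n=129: λ_k = cos(kπ/130); max |λ| at k=1 ⇒ ρ_J = cos(π/130) ≈ 0.9997.
root = sin(π/130) = 0.02416  (since 1−cos² = sin²).
ω* = 2/(1+0.02416) = 1.9528
ρ_SOR = ω* − 1 = 1.9528 − 1 = 0.9528.

ω* = 1.9528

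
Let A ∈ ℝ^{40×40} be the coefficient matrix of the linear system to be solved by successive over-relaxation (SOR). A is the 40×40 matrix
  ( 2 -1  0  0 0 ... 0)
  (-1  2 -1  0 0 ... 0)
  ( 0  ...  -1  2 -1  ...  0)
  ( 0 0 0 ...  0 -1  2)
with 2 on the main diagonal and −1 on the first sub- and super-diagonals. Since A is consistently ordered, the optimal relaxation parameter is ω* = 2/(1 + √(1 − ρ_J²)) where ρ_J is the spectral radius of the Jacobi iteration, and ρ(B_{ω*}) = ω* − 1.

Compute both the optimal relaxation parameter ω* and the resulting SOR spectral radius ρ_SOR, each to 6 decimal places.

n=40: λ(B_J) = 1 − λ(A)/2 = cos(kπ/41); k=1 gives ρ_J = 0.997066.
root = sin(π/41) = 0.0765493  (since 1−cos² = sin²).
ω* = 2/(1 + 0.0765493) = 2/1.0765493 = 1.857788.
ρ_SOR = ω* − 1 ≈ 0.857788.

ω* = 1.857788, ρ_SOR = 0.857788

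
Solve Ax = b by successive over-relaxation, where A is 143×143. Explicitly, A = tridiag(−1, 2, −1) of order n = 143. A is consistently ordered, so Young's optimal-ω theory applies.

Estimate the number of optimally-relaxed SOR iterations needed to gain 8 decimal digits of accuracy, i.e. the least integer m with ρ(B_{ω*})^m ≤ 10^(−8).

With n=143, ρ(Jacobi) = cos(π/144) = 0.9997620.
√(1−ρ_J²) simplifies to sin(π/144) = 0.0218149.
[ω*] 2 ÷ (1 + 0.0218149) = 2 ÷ 1.0218149 = 1.9573017.
ρ_SOR = ω* − 1 ≈ 0.9573017.
Need (0.9573017)^m ≤ 10^(−8): m ≥ 8·ln10/|ln 0.9573017| = 18.4207/0.0436367 = 422.138 ⇒ m = 423.

m = 423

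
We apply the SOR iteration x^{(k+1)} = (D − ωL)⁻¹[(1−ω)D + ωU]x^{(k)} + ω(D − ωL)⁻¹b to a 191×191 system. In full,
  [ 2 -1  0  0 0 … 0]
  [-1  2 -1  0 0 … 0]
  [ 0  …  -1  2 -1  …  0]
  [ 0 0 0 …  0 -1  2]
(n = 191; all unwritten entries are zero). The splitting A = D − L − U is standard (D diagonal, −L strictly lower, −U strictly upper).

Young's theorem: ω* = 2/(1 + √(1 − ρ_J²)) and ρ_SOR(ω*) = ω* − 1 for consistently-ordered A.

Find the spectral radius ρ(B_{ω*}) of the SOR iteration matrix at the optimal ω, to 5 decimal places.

[ρ_J] n=191: ρ(B_J) = cos(π/(n+1)) = cos(π/192) = 0.99987.
√(1−ρ_J²) = |sin(π/192)| = 0.016362
Then 2/(1+√(1−ρ_J²)) = 2/(1+0.016362); ω* = 2/1.016362 = 1.96780.
ρ_SOR = ω* − 1 ≈ 0.96780.

ρ_SOR = 0.96780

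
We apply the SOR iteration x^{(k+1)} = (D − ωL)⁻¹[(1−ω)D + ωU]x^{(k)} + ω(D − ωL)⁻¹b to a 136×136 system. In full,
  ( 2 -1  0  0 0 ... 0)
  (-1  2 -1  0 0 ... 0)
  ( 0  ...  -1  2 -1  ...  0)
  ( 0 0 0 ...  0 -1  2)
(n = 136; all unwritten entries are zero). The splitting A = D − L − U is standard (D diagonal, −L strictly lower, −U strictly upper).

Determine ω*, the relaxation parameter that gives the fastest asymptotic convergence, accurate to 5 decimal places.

spectrum of D⁻¹(L+U) = {cos(kπ/137) : 1≤k≤136}; ρ_J = cos(π/137) = 0.99974.
√(1−ρ_J²) simplifies to sin(π/137) = 0.022929.
[ω*] 2 ÷ (1 + 0.022929) = 2 ÷ 1.022929 = 1.95517.
ρ_SOR = ω* − 1 = 1.95517 − 1 = 0.95517.

ω* = 1.95517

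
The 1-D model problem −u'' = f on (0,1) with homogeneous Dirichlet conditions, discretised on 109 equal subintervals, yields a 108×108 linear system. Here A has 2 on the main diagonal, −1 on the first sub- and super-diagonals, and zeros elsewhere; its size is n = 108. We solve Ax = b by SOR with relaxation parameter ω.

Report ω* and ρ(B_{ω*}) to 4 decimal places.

½·tridiag(1,0,1) at n=108: λ_k = cos(kπ/109); max |λ| at k=1 ⇒ ρ_J = cos(π/109) ≈ 0.9996.
√(1−ρ_J²) simplifies to sin(π/109) = 0.02882.
[ω*] 2 ÷ (1 + 0.02882) = 2 ÷ 1.02882 = 1.9440.
and ρ(B_{ω*}) = 1.9440 − 1 = 0.9440.

ω* = 1.9440, ρ_SOR = 0.9440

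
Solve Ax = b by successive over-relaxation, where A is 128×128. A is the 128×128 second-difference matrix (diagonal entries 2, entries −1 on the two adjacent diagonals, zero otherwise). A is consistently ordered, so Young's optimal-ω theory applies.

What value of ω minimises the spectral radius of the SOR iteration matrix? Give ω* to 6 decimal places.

ω* = 1.952456

spectrum of D⁻¹(L+U) = {cos(kπ/129) : 1≤k≤128}; ρ_J = cos(π/129) = 0.999703.
√(1 − cos²(π/129)) = sin(π/129) ≈ 0.0243510.
Then 2/(1+√(1−ρ_J²)) = 2/(1+0.0243510); ω* = 2/1.0243510 = 1.952456.
At ω = 1.952456 every |λ(B_ω)| = ω−1, so ρ_SOR = 0.952456.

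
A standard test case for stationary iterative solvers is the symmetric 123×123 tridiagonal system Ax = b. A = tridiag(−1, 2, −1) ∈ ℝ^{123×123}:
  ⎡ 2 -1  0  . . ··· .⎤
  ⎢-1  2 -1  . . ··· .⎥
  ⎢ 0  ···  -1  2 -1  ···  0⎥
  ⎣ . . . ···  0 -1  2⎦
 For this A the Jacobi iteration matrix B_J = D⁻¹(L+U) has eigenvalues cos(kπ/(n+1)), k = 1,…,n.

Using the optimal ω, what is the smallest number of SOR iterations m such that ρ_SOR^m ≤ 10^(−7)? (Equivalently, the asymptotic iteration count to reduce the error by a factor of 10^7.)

m = 319

n=123: λ(B_J) = 1 − λ(A)/2 = cos(kπ/124); k=1 gives ρ_J = 0.9996791.
√(1 − cos²(π/124)) = sin(π/124) ≈ 0.0253327.
So ω* = 2/1.0253327 = 1.9505864 (Young).
and ρ(B_{ω*}) = 1.9505864 − 1 = 0.9505864.
7·ln10 = 16.1181; −ln(0.9505864) = 0.0506762; m = ⌈16.1181/0.0506762⌉ = ⌈318.061⌉ = 319.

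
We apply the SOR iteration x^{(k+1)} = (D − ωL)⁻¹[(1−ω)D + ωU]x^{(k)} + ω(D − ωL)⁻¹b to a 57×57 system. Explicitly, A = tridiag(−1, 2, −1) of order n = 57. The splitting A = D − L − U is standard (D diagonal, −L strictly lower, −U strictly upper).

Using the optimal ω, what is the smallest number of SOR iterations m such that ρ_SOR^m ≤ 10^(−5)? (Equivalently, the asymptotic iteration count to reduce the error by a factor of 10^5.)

m = 107

[ρ_J] n=57: ρ(B_J) = cos(π/(n+1)) = cos(π/58) = 0.9985334.
√(1−ρ_J²) simplifies to sin(π/58) = 0.0541389.
[ω*] 2 ÷ (1 + 0.0541389) = 2 ÷ 1.0541389 = 1.8972832.
Hence ρ(B_{ω*}) = 1.8972832 − 1 = 0.8972832.
5·ln10 = 11.5129; −ln(0.8972832) = 0.108384; m = ⌈11.5129/0.108384⌉ = ⌈106.223⌉ = 107.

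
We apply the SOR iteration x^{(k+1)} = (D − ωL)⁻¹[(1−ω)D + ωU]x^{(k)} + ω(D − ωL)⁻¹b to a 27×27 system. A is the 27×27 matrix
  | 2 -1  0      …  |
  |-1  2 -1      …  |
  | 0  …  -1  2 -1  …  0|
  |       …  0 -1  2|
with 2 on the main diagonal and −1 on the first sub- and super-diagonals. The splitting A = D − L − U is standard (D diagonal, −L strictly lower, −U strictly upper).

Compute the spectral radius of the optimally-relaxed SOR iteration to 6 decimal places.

ρ_SOR = 0.798619

spectrum of D⁻¹(L+U) = {cos(kπ/28) : 1≤k≤27}; ρ_J = cos(π/28) = 0.993712.
√(1−ρ_J²) simplifies to sin(π/28) = 0.1119645.
So ω* = 2/1.1119645 = 1.798619 (Young).
and ρ(B_{ω*}) = 1.798619 − 1 = 0.798619.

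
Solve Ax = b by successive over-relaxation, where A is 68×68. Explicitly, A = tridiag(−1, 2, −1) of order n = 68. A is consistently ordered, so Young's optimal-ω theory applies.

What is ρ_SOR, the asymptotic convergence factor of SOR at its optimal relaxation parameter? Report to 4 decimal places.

ρ_J = max_k |cos(kπ/69)| = cos(π/69) = 0.9990
√(1 − cos²(π/69)) = sin(π/69) ≈ 0.04551.
So ω* = 2/1.04551 = 1.9129 (Young).
ρ_SOR = ω* − 1 = 1.9129 − 1 = 0.9129.

ρ_SOR = 0.9129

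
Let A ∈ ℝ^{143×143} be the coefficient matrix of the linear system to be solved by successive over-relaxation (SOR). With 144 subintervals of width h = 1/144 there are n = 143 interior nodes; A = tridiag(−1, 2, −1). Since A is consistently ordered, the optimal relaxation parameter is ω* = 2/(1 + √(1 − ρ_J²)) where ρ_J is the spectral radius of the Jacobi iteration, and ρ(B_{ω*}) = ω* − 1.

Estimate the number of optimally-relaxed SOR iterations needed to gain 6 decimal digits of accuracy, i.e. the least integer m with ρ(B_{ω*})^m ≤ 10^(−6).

m = 317

spectrum of D⁻¹(L+U) = {cos(kπ/144) : 1≤k≤143}; ρ_J = cos(π/144) = 0.9997620.
√(1−ρ_J²) simplifies to sin(π/144) = 0.0218149.
ω* = 2 / (1 + 0.0218149) = 2 / 1.0218149 ≈ 1.9573017.
ρ(B_{ω*}) = ω*−1 = 0.9573017
For 6 digits: m = 6·ln10 / (−ln 0.9573017) = 13.8155/0.0436367 = 316.603; round up → m = 317.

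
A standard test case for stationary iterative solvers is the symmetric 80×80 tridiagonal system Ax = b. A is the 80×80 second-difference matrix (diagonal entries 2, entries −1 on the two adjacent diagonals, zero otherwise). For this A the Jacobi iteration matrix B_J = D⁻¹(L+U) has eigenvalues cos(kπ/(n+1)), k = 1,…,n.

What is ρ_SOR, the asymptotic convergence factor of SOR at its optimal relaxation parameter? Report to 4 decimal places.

ρ_SOR = 0.9253

spectrum of D⁻¹(L+U) = {cos(kπ/81) : 1≤k≤80}; ρ_J = cos(π/81) = 0.9992.
√(1 − cos²(π/81)) = sin(π/81) ≈ 0.03878.
[ω*] 2 ÷ (1 + 0.03878) = 2 ÷ 1.03878 = 1.9253.
ρ_SOR = ω* − 1 ≈ 0.9253.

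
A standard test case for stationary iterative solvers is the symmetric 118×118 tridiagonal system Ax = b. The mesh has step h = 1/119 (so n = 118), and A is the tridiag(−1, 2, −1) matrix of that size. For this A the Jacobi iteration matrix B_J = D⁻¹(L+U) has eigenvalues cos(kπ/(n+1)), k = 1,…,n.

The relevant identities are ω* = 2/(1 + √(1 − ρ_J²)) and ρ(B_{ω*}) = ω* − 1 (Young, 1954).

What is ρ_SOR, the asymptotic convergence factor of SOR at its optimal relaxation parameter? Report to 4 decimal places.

ρ_SOR = 0.9486

[ρ_J] n=118: ρ(B_J) = cos(π/(n+1)) = cos(π/119) = 0.9997.
√(1−ρ_J²) = |sin(π/119)| = 0.02640
ω* = 2/(1 + 0.02640) = 2/1.02640 = 1.9486.
ρ_SOR = ω* − 1 = 1.9486 − 1 = 0.9486.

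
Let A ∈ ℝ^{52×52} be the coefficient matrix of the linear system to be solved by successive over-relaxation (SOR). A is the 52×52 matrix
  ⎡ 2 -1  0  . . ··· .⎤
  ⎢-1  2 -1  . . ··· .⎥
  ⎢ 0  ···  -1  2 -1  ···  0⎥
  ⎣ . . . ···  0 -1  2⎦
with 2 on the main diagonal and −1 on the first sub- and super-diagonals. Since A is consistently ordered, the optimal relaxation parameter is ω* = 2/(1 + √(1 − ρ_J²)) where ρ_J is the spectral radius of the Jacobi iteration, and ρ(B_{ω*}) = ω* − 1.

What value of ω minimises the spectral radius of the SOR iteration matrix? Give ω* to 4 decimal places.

ω* = 1.8881

[ρ_J] n=52: ρ(B_J) = cos(π/(n+1)) = cos(π/53) = 0.9982.
√(1−ρ_J²) = |sin(π/53)| = 0.05924
So ω* = 2/1.05924 = 1.8881 (Young).
At ω = 1.8881 every |λ(B_ω)| = ω−1, so ρ_SOR = 0.8881.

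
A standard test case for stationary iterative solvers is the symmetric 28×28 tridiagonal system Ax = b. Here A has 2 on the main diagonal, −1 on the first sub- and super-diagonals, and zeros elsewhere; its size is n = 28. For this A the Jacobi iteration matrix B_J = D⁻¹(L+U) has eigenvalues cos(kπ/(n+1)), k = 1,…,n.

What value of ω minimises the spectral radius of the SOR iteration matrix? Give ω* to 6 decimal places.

ρ_J = max_k |cos(kπ/29)| = cos(π/29) = 0.994138
√(1−ρ_J²) = |sin(π/29)| = 0.1081190
ω* = 2/(1 + 0.1081190) = 2/1.1081190 = 1.804860.
[ρ_SOR] ω* − 1 = 0.804860.

ω* = 1.804860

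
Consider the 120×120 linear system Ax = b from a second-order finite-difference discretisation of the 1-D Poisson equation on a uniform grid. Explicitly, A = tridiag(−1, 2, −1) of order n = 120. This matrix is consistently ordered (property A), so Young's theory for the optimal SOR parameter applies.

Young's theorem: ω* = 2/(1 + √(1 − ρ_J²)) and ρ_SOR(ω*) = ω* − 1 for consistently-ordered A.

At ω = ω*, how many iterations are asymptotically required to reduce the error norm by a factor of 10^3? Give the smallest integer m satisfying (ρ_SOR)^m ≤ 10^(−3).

m = 134

n=120: λ(B_J) = 1 − λ(A)/2 = cos(kπ/121); k=1 gives ρ_J = 0.9996630.
√(1−ρ_J²) = |sin(π/121)| = 0.0259607
[ω*] 2 ÷ (1 + 0.0259607) = 2 ÷ 1.0259607 = 1.9493924.
ρ(B_{ω*}) = ω*−1 = 0.9493924
3·ln10 = 6.90776; −ln(0.9493924) = 0.0519331; m = ⌈6.90776/0.0519331⌉ = ⌈133.013⌉ = 134.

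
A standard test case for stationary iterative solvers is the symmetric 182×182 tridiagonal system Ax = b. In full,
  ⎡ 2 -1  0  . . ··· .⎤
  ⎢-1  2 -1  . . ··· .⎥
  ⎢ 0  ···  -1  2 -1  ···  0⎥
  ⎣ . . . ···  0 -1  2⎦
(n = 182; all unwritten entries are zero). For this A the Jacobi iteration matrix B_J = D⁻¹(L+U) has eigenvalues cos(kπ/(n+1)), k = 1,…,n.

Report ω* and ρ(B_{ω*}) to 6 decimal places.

ω* = 1.966247, ρ_SOR = 0.966247

n=182: λ(B_J) = 1 − λ(A)/2 = cos(kπ/183); k=1 gives ρ_J = 0.999853.
1 − cos²(π/183) = sin²(π/183) ⇒ √(1−ρ_J²) = sin(π/183) = 0.0171663.
ω* = 2/(1+0.0171663) = 1.966247
ρ(B_{ω*}) = ω*−1 = 0.966247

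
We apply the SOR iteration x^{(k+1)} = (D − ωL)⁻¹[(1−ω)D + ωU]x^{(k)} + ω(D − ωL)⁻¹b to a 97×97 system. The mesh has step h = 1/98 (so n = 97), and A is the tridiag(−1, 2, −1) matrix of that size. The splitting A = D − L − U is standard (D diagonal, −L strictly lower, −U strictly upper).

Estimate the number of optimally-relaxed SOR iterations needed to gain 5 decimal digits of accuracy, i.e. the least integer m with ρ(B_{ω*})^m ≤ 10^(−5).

With n=97, ρ(Jacobi) = cos(π/98) = 0.9994862.
√(1−ρ_J²) simplifies to sin(π/98) = 0.0320516.
Young: ω* = 2/(1+√(1−ρ_J²)) = 2/(1+0.0320516) = 2/1.0320516 = 1.9378876.
and ρ(B_{ω*}) = 1.9378876 − 1 = 0.9378876.
m ≥ 5·ln10 / (−ln 0.9378876) = 179.538; smallest integer m = 180.

m = 180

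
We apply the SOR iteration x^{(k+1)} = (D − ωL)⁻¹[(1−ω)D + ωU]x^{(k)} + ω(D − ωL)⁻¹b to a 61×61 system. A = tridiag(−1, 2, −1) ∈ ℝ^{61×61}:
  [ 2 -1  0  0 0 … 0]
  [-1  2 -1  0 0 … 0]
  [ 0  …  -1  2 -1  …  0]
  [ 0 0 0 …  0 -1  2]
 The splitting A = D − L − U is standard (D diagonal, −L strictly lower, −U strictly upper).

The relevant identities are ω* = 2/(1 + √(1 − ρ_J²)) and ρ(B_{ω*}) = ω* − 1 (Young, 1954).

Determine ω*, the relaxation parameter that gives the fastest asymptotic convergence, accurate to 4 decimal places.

½·tridiag(1,0,1) at n=61: λ_k = cos(kπ/62); max |λ| at k=1 ⇒ ρ_J = cos(π/62) ≈ 0.9987.
root = sin(π/62) = 0.05065  (since 1−cos² = sin²).
So ω* = 2/1.05065 = 1.9036 (Young).
ρ(B_{ω*}) = ω*−1 = 0.9036

ω* = 1.9036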